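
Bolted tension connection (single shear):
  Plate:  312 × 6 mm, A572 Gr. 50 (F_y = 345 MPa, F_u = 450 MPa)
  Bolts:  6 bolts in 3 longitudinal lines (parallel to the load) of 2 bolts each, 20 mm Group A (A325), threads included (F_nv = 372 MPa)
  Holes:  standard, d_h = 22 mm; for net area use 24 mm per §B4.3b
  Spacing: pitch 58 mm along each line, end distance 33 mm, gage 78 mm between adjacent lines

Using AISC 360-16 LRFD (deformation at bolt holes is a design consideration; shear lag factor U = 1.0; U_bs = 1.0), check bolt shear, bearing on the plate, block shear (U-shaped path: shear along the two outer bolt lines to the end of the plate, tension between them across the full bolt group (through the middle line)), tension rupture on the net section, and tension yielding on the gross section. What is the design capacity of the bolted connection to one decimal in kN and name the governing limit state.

Bolt shear: A_b = π(20)²/4 = 314.16 mm². φR_n = 0.75 × 372 × 314.16 × 6 × 1 = 525.9 kN.
Bearing (6 mm plate, F_u = 450 MPa): end bolts L_c = 33 − 22/2 = 22, R_n = min(1.2×22×6×450, 2.4×20×6×450) = 71.28 kN/bolt; interior L_c = 58 − 22 = 36, R_n = 116.64 kN/bolt. φR_n = 0.75 × (3×71.28 + 3×116.64) = 422.8 kN.
Block shear: shear path 2×[33+1×58] = 2×91 mm, A_gv = 1092, A_nv = 2×(91 − 1.5×24)×6 = 660 mm²; tension across gage: (156 − 2×24)×6 = 648 mm². R_n = min(0.6×450×660, 0.6×345×1092) + 1.0×450×648 = min(178.2, 226.04) + 291.6 = 469.8 kN. φR_n = 0.75 × 469.8 = 352.4 kN.
Tension rupture (net): A_n = (312 − 3×24)×6 = 1440 mm² (U = 1.0, A_e = A_n). φR_n = 0.75 × 450 × 1440 = 486.0 kN.
Tension yield (gross): A_g = 312×6 = 1872 mm². φR_n = 0.90 × 345 × 1872 = 581.3 kN.
Governing: min(525.9, 422.8, 352.4, 486.0, 581.3) = 352.4 kN → block shear.

352.4 kN (block shear governs)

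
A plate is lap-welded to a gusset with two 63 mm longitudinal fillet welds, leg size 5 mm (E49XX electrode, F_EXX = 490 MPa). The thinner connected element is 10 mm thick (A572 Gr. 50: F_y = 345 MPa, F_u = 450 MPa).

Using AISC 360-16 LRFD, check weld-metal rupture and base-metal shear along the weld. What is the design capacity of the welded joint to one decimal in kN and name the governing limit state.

98.2 kN (weld metal governs)

Weld metal: throat = 0.707×5 = 3.535 mm, L = 2×63 = 126 mm. φR_n = 0.75 × 0.6 × 490 × 3.535 × 126 = 98.2 kN.
Base metal shear (10 mm plate): yield φR_n = 1.0×0.6×345×10×126 = 260.8 kN; rupture φR_n = 0.75×0.6×450×10×126 = 255.2 kN; take 255.2 kN (rupture).
Governing: min(98.2, 255.2) = 98.2 kN → weld metal.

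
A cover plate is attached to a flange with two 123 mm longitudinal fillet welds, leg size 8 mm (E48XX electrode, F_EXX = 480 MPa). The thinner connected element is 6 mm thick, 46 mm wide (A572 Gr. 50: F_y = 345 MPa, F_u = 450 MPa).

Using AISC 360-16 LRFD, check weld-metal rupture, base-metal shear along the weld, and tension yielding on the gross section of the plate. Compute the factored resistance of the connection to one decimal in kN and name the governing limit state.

85.7 kN (gross-section yield governs)

Weld metal: throat = 0.707×8 = 5.656 mm, L = 2×123 = 246 mm. φR_n = 0.75 × 0.6 × 480 × 5.656 × 246 = 300.5 kN.
Base metal shear (6 mm plate): yield φR_n = 1.0×0.6×345×6×246 = 305.5 kN; rupture φR_n = 0.75×0.6×450×6×246 = 298.9 kN; take 298.9 kN (rupture).
Tension yield (gross): A_g = 46×6 = 276 mm². φR_n = 0.90 × 345 × 276 = 85.7 kN.
Governing: min(300.5, 298.9, 85.7) = 85.7 kN → gross-section yield.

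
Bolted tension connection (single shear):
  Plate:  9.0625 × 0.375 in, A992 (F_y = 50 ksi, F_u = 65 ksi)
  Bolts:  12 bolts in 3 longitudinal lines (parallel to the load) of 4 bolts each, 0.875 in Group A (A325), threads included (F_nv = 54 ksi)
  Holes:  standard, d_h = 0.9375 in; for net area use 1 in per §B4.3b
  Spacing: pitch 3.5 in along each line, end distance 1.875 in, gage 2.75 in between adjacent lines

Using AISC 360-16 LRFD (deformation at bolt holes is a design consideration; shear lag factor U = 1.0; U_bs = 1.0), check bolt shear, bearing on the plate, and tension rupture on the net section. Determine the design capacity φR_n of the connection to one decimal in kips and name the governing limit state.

Bolt shear: A_b = π(0.875)²/4 = 0.60132 in². φR_n = 0.75 × 54 × 0.60132 × 12 × 1 = 292.2 kips.
Bearing (0.375 in plate, F_u = 65 ksi): end bolts L_c = 1.875 − 0.9375/2 = 1.40625, R_n = min(1.2×1.40625×0.375×65, 2.4×0.875×0.375×65) = 41.133 kips/bolt; interior L_c = 3.5 − 0.9375 = 2.5625, R_n = 51.188 kips/bolt. φR_n = 0.75 × (3×41.133 + 9×51.188) = 438.1 kips.
Tension rupture (net): A_n = (9.0625 − 3×1)×0.375 = 2.2734 in² (U = 1.0, A_e = A_n). φR_n = 0.75 × 65 × 2.2734 = 110.8 kips.
Governing: min(292.2, 438.1, 110.8) = 110.8 kips → net-section rupture.

110.8 kips (net-section rupture governs)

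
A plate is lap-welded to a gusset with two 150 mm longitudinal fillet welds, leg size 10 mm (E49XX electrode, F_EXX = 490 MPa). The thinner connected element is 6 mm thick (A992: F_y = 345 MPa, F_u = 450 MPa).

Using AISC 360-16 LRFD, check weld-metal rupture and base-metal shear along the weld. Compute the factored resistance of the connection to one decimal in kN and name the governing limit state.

Weld metal: throat = 0.707×10 = 7.07 mm, L = 2×150 = 300 mm. φR_n = 0.75 × 0.6 × 490 × 7.07 × 300 = 467.7 kN.
Base metal shear (6 mm plate): yield φR_n = 1.0×0.6×345×6×300 = 372.6 kN; rupture φR_n = 0.75×0.6×450×6×300 = 364.5 kN; take 364.5 kN (rupture).
Governing: min(467.7, 364.5) = 364.5 kN → base-metal shear.

364.5 kN (base-metal shear governs)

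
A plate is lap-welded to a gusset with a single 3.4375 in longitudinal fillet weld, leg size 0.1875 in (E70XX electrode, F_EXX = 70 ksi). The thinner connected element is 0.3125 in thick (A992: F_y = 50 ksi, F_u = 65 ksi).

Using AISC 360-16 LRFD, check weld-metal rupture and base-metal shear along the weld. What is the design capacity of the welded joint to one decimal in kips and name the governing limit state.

14.4 kips (weld metal governs)

Weld metal: throat = 0.707×0.1875 = 0.13256 in, L = 3.4375 in. φR_n = 0.75 × 0.6 × 70 × 0.13256 × 3.4375 = 14.4 kips.
Base metal shear (0.3125 in plate): yield φR_n = 1.0×0.6×50×0.3125×3.4375 = 32.2 kips; rupture φR_n = 0.75×0.6×65×0.3125×3.4375 = 31.4 kips; take 31.4 kips (rupture).
Governing: min(14.4, 31.4) = 14.4 kips → weld metal.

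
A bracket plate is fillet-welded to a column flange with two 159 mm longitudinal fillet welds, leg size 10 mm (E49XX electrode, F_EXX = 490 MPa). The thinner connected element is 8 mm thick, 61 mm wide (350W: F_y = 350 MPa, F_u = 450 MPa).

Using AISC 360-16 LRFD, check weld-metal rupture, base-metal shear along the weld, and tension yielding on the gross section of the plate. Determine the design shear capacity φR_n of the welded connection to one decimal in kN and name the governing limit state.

153.7 kN (gross-section yield governs)

Weld metal: throat = 0.707×10 = 7.07 mm, L = 2×159 = 318 mm. φR_n = 0.75 × 0.6 × 490 × 7.07 × 318 = 495.7 kN.
Base metal shear (8 mm plate): yield φR_n = 1.0×0.6×350×8×318 = 534.2 kN; rupture φR_n = 0.75×0.6×450×8×318 = 515.2 kN; take 515.2 kN (rupture).
Tension yield (gross): A_g = 61×8 = 488 mm². φR_n = 0.90 × 350 × 488 = 153.7 kN.
Governing: min(495.7, 515.2, 153.7) = 153.7 kN → gross-section yield.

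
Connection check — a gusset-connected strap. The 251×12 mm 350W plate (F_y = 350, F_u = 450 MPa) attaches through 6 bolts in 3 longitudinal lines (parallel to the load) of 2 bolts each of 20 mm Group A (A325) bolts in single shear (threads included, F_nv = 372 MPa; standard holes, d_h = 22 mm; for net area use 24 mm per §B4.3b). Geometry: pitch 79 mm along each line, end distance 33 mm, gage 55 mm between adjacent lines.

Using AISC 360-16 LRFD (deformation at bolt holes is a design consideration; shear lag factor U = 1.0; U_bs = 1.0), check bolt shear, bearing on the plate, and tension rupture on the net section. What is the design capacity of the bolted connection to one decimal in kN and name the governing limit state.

Bolt shear: A_b = π(20)²/4 = 314.16 mm². φR_n = 0.75 × 372 × 314.16 × 6 × 1 = 525.9 kN.
Bearing (12 mm plate, F_u = 450 MPa): end bolts L_c = 33 − 22/2 = 22, R_n = min(1.2×22×12×450, 2.4×20×12×450) = 142.56 kN/bolt; interior L_c = 79 − 22 = 57, R_n = 259.2 kN/bolt. φR_n = 0.75 × (3×142.56 + 3×259.2) = 904.0 kN.
Tension rupture (net): A_n = (251 − 3×24)×12 = 2148 mm² (U = 1.0, A_e = A_n). φR_n = 0.75 × 450 × 2148 = 725.0 kN.
Governing: min(525.9, 904.0, 725.0) = 525.9 kN → bolt shear.

525.9 kN (bolt shear governs)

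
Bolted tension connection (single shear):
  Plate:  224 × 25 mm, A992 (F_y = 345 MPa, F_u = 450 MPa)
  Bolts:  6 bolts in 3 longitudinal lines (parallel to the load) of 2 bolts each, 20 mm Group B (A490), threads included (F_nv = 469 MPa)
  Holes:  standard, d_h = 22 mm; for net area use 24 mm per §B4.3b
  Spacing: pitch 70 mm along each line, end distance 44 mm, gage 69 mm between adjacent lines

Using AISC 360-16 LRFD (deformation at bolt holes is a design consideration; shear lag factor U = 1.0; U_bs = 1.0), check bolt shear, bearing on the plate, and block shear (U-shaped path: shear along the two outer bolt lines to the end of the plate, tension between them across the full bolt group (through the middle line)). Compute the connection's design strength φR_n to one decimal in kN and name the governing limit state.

Bolt shear: A_b = π(20)²/4 = 314.16 mm². φR_n = 0.75 × 469 × 314.16 × 6 × 1 = 663.0 kN.
Bearing (25 mm plate, F_u = 450 MPa): end bolts L_c = 44 − 22/2 = 33, R_n = min(1.2×33×25×450, 2.4×20×25×450) = 445.5 kN/bolt; interior L_c = 70 − 22 = 48, R_n = 540 kN/bolt. φR_n = 0.75 × (3×445.5 + 3×540) = 2217.4 kN.
Block shear: shear path 2×[44+1×70] = 2×114 mm, A_gv = 5700, A_nv = 2×(114 − 1.5×24)×25 = 3900 mm²; tension across gage: (138 − 2×24)×25 = 2250 mm². R_n = min(0.6×450×3900, 0.6×345×5700) + 1.0×450×2250 = min(1053, 1179.9) + 1012.5 = 2065.5 kN. φR_n = 0.75 × 2065.5 = 1549.1 kN.
Governing: min(663.0, 2217.4, 1549.1) = 663.0 kN → bolt shear.

663.0 kN (bolt shear governs)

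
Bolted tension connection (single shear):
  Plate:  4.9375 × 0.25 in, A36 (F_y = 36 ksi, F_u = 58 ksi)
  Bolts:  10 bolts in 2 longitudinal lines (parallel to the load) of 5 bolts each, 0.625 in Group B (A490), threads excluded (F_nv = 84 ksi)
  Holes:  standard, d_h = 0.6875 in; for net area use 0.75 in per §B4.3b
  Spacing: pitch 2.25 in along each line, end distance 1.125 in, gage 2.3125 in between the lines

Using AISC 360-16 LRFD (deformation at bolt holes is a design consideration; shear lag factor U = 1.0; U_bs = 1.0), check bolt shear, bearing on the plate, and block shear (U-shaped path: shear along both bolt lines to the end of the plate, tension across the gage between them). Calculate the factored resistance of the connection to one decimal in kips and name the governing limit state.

99.0 kips (block shear governs)

Bolt shear: A_b = π(0.625)²/4 = 0.3068 in². φR_n = 0.75 × 84 × 0.3068 × 10 × 1 = 193.3 kips.
Bearing (0.25 in plate, F_u = 58 ksi): end bolts L_c = 1.125 − 0.6875/2 = 0.78125, R_n = min(1.2×0.78125×0.25×58, 2.4×0.625×0.25×58) = 13.594 kips/bolt; interior L_c = 2.25 − 0.6875 = 1.5625, R_n = 21.75 kips/bolt. φR_n = 0.75 × (2×13.594 + 8×21.75) = 150.9 kips.
Block shear: shear path 2×[1.125+4×2.25] = 2×10.125 in, A_gv = 5.0625, A_nv = 2×(10.125 − 4.5×0.75)×0.25 = 3.375 in²; tension across gage: (2.3125 − 1×0.75)×0.25 = 0.39063 in². R_n = min(0.6×58×3.375, 0.6×36×5.0625) + 1.0×58×0.39063 = min(117.45, 109.35) + 22.657 = 132.01 kips. φR_n = 0.75 × 132.01 = 99.0 kips.
Governing: min(193.3, 150.9, 99.0) = 99.0 kips → block shear.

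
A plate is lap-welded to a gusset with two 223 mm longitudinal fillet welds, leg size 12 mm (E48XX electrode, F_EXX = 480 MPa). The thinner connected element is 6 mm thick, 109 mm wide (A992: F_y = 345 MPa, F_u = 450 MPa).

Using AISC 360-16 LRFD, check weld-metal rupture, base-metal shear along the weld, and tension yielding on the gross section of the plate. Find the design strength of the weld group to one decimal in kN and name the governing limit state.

Weld metal: throat = 0.707×12 = 8.484 mm, L = 2×223 = 446 mm. φR_n = 0.75 × 0.6 × 480 × 8.484 × 446 = 817.3 kN.
Base metal shear (6 mm plate): yield φR_n = 1.0×0.6×345×6×446 = 553.9 kN; rupture φR_n = 0.75×0.6×450×6×446 = 541.9 kN; take 541.9 kN (rupture).
Tension yield (gross): A_g = 109×6 = 654 mm². φR_n = 0.90 × 345 × 654 = 203.1 kN.
Governing: min(817.3, 541.9, 203.1) = 203.1 kN → gross-section yield.

203.1 kN (gross-section yield governs)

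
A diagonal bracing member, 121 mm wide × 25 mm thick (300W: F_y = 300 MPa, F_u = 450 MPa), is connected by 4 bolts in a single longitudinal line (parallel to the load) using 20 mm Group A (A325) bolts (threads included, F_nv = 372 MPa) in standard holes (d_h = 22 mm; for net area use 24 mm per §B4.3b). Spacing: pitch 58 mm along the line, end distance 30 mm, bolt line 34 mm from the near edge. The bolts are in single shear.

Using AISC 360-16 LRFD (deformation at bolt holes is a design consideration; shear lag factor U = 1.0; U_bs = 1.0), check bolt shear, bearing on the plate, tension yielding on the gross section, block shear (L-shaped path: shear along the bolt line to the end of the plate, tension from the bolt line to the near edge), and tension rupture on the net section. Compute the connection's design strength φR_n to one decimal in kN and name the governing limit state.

350.6 kN (bolt shear governs)

Bolt shear: A_b = π(20)²/4 = 314.16 mm². φR_n = 0.75 × 372 × 314.16 × 4 × 1 = 350.6 kN.
Bearing (25 mm plate, F_u = 450 MPa): end bolts L_c = 30 − 22/2 = 19, R_n = min(1.2×19×25×450, 2.4×20×25×450) = 256.5 kN/bolt; interior L_c = 58 − 22 = 36, R_n = 486 kN/bolt. φR_n = 0.75 × (1×256.5 + 3×486) = 1285.9 kN.
Tension yield (gross): A_g = 121×25 = 3025 mm². φR_n = 0.90 × 300 × 3025 = 816.8 kN.
Block shear: shear path 1×[30+3×58] = 1×204 mm, A_gv = 5100, A_nv = 1×(204 − 3.5×24)×25 = 3000 mm²; tension to near edge: (34 − 0.5×24)×25 = 550 mm². R_n = min(0.6×450×3000, 0.6×300×5100) + 1.0×450×550 = min(810, 918) + 247.5 = 1057.5 kN. φR_n = 0.75 × 1057.5 = 793.1 kN.
Tension rupture (net): A_n = (121 − 1×24)×25 = 2425 mm² (U = 1.0, A_e = A_n). φR_n = 0.75 × 450 × 2425 = 818.4 kN.
Governing: min(350.6, 1285.9, 816.8, 793.1, 818.4) = 350.6 kN → bolt shear.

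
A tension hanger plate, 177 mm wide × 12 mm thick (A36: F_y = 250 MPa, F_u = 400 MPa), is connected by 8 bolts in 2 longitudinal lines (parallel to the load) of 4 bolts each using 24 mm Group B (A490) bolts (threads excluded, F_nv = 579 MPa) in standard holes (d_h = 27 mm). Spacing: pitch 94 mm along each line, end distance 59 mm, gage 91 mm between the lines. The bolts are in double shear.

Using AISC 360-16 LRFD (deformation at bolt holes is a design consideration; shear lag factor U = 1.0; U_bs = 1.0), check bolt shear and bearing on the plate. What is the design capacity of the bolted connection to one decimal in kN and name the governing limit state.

1637.3 kN (bearing governs)

Bolt shear: A_b = π(24)²/4 = 452.39 mm². φR_n = 0.75 × 579 × 452.39 × 8 × 2 = 3143.2 kN.
Bearing (12 mm plate, F_u = 400 MPa): end bolts L_c = 59 − 27/2 = 45.5, R_n = min(1.2×45.5×12×400, 2.4×24×12×400) = 262.08 kN/bolt; interior L_c = 94 − 27 = 67, R_n = 276.48 kN/bolt. φR_n = 0.75 × (2×262.08 + 6×276.48) = 1637.3 kN.
Governing: min(3143.2, 1637.3) = 1637.3 kN → bearing.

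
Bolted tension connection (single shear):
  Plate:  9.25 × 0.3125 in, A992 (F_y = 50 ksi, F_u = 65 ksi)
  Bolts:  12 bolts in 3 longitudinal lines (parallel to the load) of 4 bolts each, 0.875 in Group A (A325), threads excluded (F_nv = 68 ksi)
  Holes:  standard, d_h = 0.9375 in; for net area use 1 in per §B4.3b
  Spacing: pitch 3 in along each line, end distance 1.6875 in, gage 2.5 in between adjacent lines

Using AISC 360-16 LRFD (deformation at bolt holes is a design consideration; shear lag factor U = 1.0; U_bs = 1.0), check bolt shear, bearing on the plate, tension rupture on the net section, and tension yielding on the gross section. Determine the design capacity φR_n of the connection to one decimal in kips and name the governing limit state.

95.2 kips (net-section rupture governs)

Bolt shear: A_b = π(0.875)²/4 = 0.60132 in². φR_n = 0.75 × 68 × 0.60132 × 12 × 1 = 368.0 kips.
Bearing (0.3125 in plate, F_u = 65 ksi): end bolts L_c = 1.6875 − 0.9375/2 = 1.21875, R_n = min(1.2×1.21875×0.3125×65, 2.4×0.875×0.3125×65) = 29.707 kips/bolt; interior L_c = 3 − 0.9375 = 2.0625, R_n = 42.656 kips/bolt. φR_n = 0.75 × (3×29.707 + 9×42.656) = 354.8 kips.
Tension rupture (net): A_n = (9.25 − 3×1)×0.3125 = 1.9531 in² (U = 1.0, A_e = A_n). φR_n = 0.75 × 65 × 1.9531 = 95.2 kips.
Tension yield (gross): A_g = 9.25×0.3125 = 2.8906 in². φR_n = 0.90 × 50 × 2.8906 = 130.1 kips.
Governing: min(368.0, 354.8, 95.2, 130.1) = 95.2 kips → net-section rupture.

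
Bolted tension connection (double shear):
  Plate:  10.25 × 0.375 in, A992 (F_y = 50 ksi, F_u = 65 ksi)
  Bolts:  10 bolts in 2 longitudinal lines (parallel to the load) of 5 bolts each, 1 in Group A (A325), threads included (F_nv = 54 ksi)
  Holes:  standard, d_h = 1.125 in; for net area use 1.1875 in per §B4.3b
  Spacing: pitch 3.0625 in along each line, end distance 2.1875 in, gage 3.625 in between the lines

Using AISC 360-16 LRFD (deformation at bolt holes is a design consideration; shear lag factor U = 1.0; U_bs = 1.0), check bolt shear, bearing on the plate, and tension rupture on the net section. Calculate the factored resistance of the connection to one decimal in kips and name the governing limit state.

Bolt shear: A_b = π(1)²/4 = 0.7854 in². φR_n = 0.75 × 54 × 0.7854 × 10 × 2 = 636.2 kips.
Bearing (0.375 in plate, F_u = 65 ksi): end bolts L_c = 2.1875 − 1.125/2 = 1.625, R_n = min(1.2×1.625×0.375×65, 2.4×1×0.375×65) = 47.531 kips/bolt; interior L_c = 3.0625 − 1.125 = 1.9375, R_n = 56.672 kips/bolt. φR_n = 0.75 × (2×47.531 + 8×56.672) = 411.3 kips.
Tension rupture (net): A_n = (10.25 − 2×1.1875)×0.375 = 2.9531 in² (U = 1.0, A_e = A_n). φR_n = 0.75 × 65 × 2.9531 = 144.0 kips.
Governing: min(636.2, 411.3, 144.0) = 144.0 kips → net-section rupture.

144.0 kips (net-section rupture governs)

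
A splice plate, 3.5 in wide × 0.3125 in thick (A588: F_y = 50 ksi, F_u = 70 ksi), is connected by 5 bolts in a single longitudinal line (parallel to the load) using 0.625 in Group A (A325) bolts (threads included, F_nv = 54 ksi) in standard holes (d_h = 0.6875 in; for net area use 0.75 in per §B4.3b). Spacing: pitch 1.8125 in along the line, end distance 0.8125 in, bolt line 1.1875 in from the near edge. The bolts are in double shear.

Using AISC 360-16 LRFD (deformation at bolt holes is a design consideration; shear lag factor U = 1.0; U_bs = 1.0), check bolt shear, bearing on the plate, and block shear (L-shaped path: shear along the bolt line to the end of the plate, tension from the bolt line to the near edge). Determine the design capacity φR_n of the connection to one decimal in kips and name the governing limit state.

59.5 kips (block shear governs)

Bolt shear: A_b = π(0.625)²/4 = 0.3068 in². φR_n = 0.75 × 54 × 0.3068 × 5 × 2 = 124.3 kips.
Bearing (0.3125 in plate, F_u = 70 ksi): end bolts L_c = 0.8125 − 0.6875/2 = 0.46875, R_n = min(1.2×0.46875×0.3125×70, 2.4×0.625×0.3125×70) = 12.305 kips/bolt; interior L_c = 1.8125 − 0.6875 = 1.125, R_n = 29.531 kips/bolt. φR_n = 0.75 × (1×12.305 + 4×29.531) = 97.8 kips.
Block shear: shear path 1×[0.8125+4×1.8125] = 1×8.0625 in, A_gv = 2.5195, A_nv = 1×(8.0625 − 4.5×0.75)×0.3125 = 1.4648 in²; tension to near edge: (1.1875 − 0.5×0.75)×0.3125 = 0.25391 in². R_n = min(0.6×70×1.4648, 0.6×50×2.5195) + 1.0×70×0.25391 = min(61.522, 75.585) + 17.774 = 79.296 kips. φR_n = 0.75 × 79.296 = 59.5 kips.
Governing: min(124.3, 97.8, 59.5) = 59.5 kips → block shear.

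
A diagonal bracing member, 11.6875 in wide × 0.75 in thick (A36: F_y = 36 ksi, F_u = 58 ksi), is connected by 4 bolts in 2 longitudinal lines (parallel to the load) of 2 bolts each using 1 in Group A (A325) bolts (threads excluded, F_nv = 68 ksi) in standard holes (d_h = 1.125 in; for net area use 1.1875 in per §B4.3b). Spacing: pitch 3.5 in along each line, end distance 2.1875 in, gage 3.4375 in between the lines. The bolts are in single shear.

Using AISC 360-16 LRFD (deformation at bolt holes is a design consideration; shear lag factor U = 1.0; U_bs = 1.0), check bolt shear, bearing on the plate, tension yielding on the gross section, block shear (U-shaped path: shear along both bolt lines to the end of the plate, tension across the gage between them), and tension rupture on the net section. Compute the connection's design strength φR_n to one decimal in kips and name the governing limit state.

160.2 kips (bolt shear governs)

Bolt shear: A_b = π(1)²/4 = 0.7854 in². φR_n = 0.75 × 68 × 0.7854 × 4 × 1 = 160.2 kips.
Bearing (0.75 in plate, F_u = 58 ksi): end bolts L_c = 2.1875 − 1.125/2 = 1.625, R_n = min(1.2×1.625×0.75×58, 2.4×1×0.75×58) = 84.825 kips/bolt; interior L_c = 3.5 − 1.125 = 2.375, R_n = 104.4 kips/bolt. φR_n = 0.75 × (2×84.825 + 2×104.4) = 283.8 kips.
Tension yield (gross): A_g = 11.6875×0.75 = 8.7656 in². φR_n = 0.90 × 36 × 8.7656 = 284.0 kips.
Block shear: shear path 2×[2.1875+1×3.5] = 2×5.6875 in, A_gv = 8.5313, A_nv = 2×(5.6875 − 1.5×1.1875)×0.75 = 5.8594 in²; tension across gage: (3.4375 − 1×1.1875)×0.75 = 1.6875 in². R_n = min(0.6×58×5.8594, 0.6×36×8.5313) + 1.0×58×1.6875 = min(203.91, 184.28) + 97.875 = 282.16 kips. φR_n = 0.75 × 282.16 = 211.6 kips.
Tension rupture (net): A_n = (11.6875 − 2×1.1875)×0.75 = 6.9844 in² (U = 1.0, A_e = A_n). φR_n = 0.75 × 58 × 6.9844 = 303.8 kips.
Governing: min(160.2, 283.8, 284.0, 211.6, 303.8) = 160.2 kips → bolt shear.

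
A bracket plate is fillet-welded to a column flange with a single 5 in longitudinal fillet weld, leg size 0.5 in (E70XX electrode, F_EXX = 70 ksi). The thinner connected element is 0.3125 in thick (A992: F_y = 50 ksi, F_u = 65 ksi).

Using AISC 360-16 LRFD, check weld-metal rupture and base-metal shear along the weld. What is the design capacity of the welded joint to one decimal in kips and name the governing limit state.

Weld metal: throat = 0.707×0.5 = 0.3535 in, L = 5 in. φR_n = 0.75 × 0.6 × 70 × 0.3535 × 5 = 55.7 kips.
Base metal shear (0.3125 in plate): yield φR_n = 1.0×0.6×50×0.3125×5 = 46.9 kips; rupture φR_n = 0.75×0.6×65×0.3125×5 = 45.7 kips; take 45.7 kips (rupture).
Governing: min(55.7, 45.7) = 45.7 kips → base-metal shear.

45.7 kips (base-metal shear governs)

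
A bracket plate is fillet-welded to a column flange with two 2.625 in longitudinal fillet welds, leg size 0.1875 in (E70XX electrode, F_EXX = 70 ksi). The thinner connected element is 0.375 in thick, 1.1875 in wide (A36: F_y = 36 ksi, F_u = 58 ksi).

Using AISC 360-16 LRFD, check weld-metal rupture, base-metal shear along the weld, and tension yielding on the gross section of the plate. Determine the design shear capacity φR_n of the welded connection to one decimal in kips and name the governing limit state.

14.4 kips (gross-section yield governs)

Weld metal: throat = 0.707×0.1875 = 0.13256 in, L = 2×2.625 = 5.25 in. φR_n = 0.75 × 0.6 × 70 × 0.13256 × 5.25 = 21.9 kips.
Base metal shear (0.375 in plate): yield φR_n = 1.0×0.6×36×0.375×5.25 = 42.5 kips; rupture φR_n = 0.75×0.6×58×0.375×5.25 = 51.4 kips; take 42.5 kips (yield).
Tension yield (gross): A_g = 1.1875×0.375 = 0.44531 in². φR_n = 0.90 × 36 × 0.44531 = 14.4 kips.
Governing: min(21.9, 42.5, 14.4) = 14.4 kips → gross-section yield.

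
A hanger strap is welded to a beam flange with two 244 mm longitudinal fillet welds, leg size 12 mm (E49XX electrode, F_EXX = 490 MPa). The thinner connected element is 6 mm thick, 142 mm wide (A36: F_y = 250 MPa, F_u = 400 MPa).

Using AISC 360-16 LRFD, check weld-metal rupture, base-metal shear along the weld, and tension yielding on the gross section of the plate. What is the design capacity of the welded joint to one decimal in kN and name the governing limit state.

191.7 kN (gross-section yield governs)

Weld metal: throat = 0.707×12 = 8.484 mm, L = 2×244 = 488 mm. φR_n = 0.75 × 0.6 × 490 × 8.484 × 488 = 912.9 kN.
Base metal shear (6 mm plate): yield φR_n = 1.0×0.6×250×6×488 = 439.2 kN; rupture φR_n = 0.75×0.6×400×6×488 = 527.0 kN; take 439.2 kN (yield).
Tension yield (gross): A_g = 142×6 = 852 mm². φR_n = 0.90 × 250 × 852 = 191.7 kN.
Governing: min(912.9, 439.2, 191.7) = 191.7 kN → gross-section yield.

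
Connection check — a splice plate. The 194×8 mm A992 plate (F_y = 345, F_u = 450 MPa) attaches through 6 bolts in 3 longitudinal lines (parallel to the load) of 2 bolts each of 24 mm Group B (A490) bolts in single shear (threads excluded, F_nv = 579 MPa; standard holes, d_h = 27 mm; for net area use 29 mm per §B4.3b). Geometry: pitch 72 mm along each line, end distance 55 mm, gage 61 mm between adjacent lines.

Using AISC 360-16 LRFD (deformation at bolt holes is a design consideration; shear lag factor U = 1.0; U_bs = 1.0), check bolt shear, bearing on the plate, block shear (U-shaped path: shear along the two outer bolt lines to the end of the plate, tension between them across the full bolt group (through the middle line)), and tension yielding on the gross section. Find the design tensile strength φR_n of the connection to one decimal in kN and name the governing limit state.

Bolt shear: A_b = π(24)²/4 = 452.39 mm². φR_n = 0.75 × 579 × 452.39 × 6 × 1 = 1178.7 kN.
Bearing (8 mm plate, F_u = 450 MPa): end bolts L_c = 55 − 27/2 = 41.5, R_n = min(1.2×41.5×8×450, 2.4×24×8×450) = 179.28 kN/bolt; interior L_c = 72 − 27 = 45, R_n = 194.4 kN/bolt. φR_n = 0.75 × (3×179.28 + 3×194.4) = 840.8 kN.
Block shear: shear path 2×[55+1×72] = 2×127 mm, A_gv = 2032, A_nv = 2×(127 − 1.5×29)×8 = 1336 mm²; tension across gage: (122 − 2×29)×8 = 512 mm². R_n = min(0.6×450×1336, 0.6×345×2032) + 1.0×450×512 = min(360.72, 420.62) + 230.4 = 591.12 kN. φR_n = 0.75 × 591.12 = 443.3 kN.
Tension yield (gross): A_g = 194×8 = 1552 mm². φR_n = 0.90 × 345 × 1552 = 481.9 kN.
Governing: min(1178.7, 840.8, 443.3, 481.9) = 443.3 kN → block shear.

443.3 kN (block shear governs)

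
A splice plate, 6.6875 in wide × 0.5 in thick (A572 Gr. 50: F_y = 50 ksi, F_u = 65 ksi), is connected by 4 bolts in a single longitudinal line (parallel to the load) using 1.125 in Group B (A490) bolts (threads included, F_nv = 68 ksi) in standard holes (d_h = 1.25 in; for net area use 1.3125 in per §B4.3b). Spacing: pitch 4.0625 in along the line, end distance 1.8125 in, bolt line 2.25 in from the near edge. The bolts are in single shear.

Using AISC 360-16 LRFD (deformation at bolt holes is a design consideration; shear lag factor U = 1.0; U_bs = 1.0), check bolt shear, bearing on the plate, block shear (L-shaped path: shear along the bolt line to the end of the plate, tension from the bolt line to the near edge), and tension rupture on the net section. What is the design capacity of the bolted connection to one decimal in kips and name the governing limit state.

Bolt shear: A_b = π(1.125)²/4 = 0.99402 in². φR_n = 0.75 × 68 × 0.99402 × 4 × 1 = 202.8 kips.
Bearing (0.5 in plate, F_u = 65 ksi): end bolts L_c = 1.8125 − 1.25/2 = 1.1875, R_n = min(1.2×1.1875×0.5×65, 2.4×1.125×0.5×65) = 46.313 kips/bolt; interior L_c = 4.0625 − 1.25 = 2.8125, R_n = 87.75 kips/bolt. φR_n = 0.75 × (1×46.313 + 3×87.75) = 232.2 kips.
Block shear: shear path 1×[1.8125+3×4.0625] = 1×14 in, A_gv = 7, A_nv = 1×(14 − 3.5×1.3125)×0.5 = 4.7031 in²; tension to near edge: (2.25 − 0.5×1.3125)×0.5 = 0.79688 in². R_n = min(0.6×65×4.7031, 0.6×50×7) + 1.0×65×0.79688 = min(183.42, 210) + 51.797 = 235.22 kips. φR_n = 0.75 × 235.22 = 176.4 kips.
Tension rupture (net): A_n = (6.6875 − 1×1.3125)×0.5 = 2.6875 in² (U = 1.0, A_e = A_n). φR_n = 0.75 × 65 × 2.6875 = 131.0 kips.
Governing: min(202.8, 232.2, 176.4, 131.0) = 131.0 kips → net-section rupture.

131.0 kips (net-section rupture governs)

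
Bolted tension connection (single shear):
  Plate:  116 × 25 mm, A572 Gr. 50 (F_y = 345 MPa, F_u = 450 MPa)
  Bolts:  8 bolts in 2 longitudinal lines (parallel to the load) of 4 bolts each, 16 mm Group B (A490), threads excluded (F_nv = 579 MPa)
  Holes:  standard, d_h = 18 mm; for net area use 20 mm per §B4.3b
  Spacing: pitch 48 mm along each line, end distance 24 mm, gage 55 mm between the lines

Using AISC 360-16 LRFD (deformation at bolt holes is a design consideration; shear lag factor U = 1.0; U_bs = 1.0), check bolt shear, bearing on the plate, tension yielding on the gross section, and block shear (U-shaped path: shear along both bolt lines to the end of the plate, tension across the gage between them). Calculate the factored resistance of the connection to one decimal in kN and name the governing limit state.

Bolt shear: A_b = π(16)²/4 = 201.06 mm². φR_n = 0.75 × 579 × 201.06 × 8 × 1 = 698.5 kN.
Bearing (25 mm plate, F_u = 450 MPa): end bolts L_c = 24 − 18/2 = 15, R_n = min(1.2×15×25×450, 2.4×16×25×450) = 202.5 kN/bolt; interior L_c = 48 − 18 = 30, R_n = 405 kN/bolt. φR_n = 0.75 × (2×202.5 + 6×405) = 2126.3 kN.
Tension yield (gross): A_g = 116×25 = 2900 mm². φR_n = 0.90 × 345 × 2900 = 900.5 kN.
Block shear: shear path 2×[24+3×48] = 2×168 mm, A_gv = 8400, A_nv = 2×(168 − 3.5×20)×25 = 4900 mm²; tension across gage: (55 − 1×20)×25 = 875 mm². R_n = min(0.6×450×4900, 0.6×345×8400) + 1.0×450×875 = min(1323, 1738.8) + 393.75 = 1716.8 kN. φR_n = 0.75 × 1716.8 = 1287.6 kN.
Governing: min(698.5, 2126.3, 900.5, 1287.6) = 698.5 kN → bolt shear.

698.5 kN (bolt shear governs)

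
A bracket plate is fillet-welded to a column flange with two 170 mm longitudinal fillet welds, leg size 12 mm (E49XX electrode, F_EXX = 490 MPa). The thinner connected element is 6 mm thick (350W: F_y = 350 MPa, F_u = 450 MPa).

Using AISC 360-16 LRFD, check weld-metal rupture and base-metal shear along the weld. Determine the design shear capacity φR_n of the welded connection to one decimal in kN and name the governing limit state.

413.1 kN (base-metal shear governs)

Weld metal: throat = 0.707×12 = 8.484 mm, L = 2×170 = 340 mm. φR_n = 0.75 × 0.6 × 490 × 8.484 × 340 = 636.0 kN.
Base metal shear (6 mm plate): yield φR_n = 1.0×0.6×350×6×340 = 428.4 kN; rupture φR_n = 0.75×0.6×450×6×340 = 413.1 kN; take 413.1 kN (rupture).
Governing: min(636.0, 413.1) = 413.1 kN → base-metal shear.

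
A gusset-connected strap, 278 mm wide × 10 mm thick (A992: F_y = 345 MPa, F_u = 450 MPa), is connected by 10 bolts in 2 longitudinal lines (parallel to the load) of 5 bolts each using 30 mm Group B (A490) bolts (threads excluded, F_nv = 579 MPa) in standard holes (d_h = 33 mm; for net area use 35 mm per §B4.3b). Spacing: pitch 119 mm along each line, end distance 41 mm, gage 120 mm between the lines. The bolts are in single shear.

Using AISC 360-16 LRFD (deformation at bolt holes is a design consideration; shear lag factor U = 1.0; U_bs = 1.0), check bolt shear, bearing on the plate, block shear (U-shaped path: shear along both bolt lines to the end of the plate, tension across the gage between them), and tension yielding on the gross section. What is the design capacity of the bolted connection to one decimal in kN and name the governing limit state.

Bolt shear: A_b = π(30)²/4 = 706.86 mm². φR_n = 0.75 × 579 × 706.86 × 10 × 1 = 3069.5 kN.
Bearing (10 mm plate, F_u = 450 MPa): end bolts L_c = 41 − 33/2 = 24.5, R_n = min(1.2×24.5×10×450, 2.4×30×10×450) = 132.3 kN/bolt; interior L_c = 119 − 33 = 86, R_n = 324 kN/bolt. φR_n = 0.75 × (2×132.3 + 8×324) = 2142.5 kN.
Block shear: shear path 2×[41+4×119] = 2×517 mm, A_gv = 10340, A_nv = 2×(517 − 4.5×35)×10 = 7190 mm²; tension across gage: (120 − 1×35)×10 = 850 mm². R_n = min(0.6×450×7190, 0.6×345×10340) + 1.0×450×850 = min(1941.3, 2140.4) + 382.5 = 2323.8 kN. φR_n = 0.75 × 2323.8 = 1742.9 kN.
Tension yield (gross): A_g = 278×10 = 2780 mm². φR_n = 0.90 × 345 × 2780 = 863.2 kN.
Governing: min(3069.5, 2142.5, 1742.9, 863.2) = 863.2 kN → gross-section yield.

863.2 kN (gross-section yield governs)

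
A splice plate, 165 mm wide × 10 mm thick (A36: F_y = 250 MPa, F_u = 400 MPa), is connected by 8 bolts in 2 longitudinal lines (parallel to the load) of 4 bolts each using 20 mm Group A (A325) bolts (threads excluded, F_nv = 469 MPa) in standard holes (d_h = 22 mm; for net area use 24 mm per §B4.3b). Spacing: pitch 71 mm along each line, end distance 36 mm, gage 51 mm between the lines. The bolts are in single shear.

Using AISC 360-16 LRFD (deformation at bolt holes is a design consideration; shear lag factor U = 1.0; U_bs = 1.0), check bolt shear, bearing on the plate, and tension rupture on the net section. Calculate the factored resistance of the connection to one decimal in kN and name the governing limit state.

Bolt shear: A_b = π(20)²/4 = 314.16 mm². φR_n = 0.75 × 469 × 314.16 × 8 × 1 = 884.0 kN.
Bearing (10 mm plate, F_u = 400 MPa): end bolts L_c = 36 − 22/2 = 25, R_n = min(1.2×25×10×400, 2.4×20×10×400) = 120 kN/bolt; interior L_c = 71 − 22 = 49, R_n = 192 kN/bolt. φR_n = 0.75 × (2×120 + 6×192) = 1044.0 kN.
Tension rupture (net): A_n = (165 − 2×24)×10 = 1170 mm² (U = 1.0, A_e = A_n). φR_n = 0.75 × 400 × 1170 = 351.0 kN.
Governing: min(884.0, 1044.0, 351.0) = 351.0 kN → net-section rupture.

351.0 kN (net-section rupture governs)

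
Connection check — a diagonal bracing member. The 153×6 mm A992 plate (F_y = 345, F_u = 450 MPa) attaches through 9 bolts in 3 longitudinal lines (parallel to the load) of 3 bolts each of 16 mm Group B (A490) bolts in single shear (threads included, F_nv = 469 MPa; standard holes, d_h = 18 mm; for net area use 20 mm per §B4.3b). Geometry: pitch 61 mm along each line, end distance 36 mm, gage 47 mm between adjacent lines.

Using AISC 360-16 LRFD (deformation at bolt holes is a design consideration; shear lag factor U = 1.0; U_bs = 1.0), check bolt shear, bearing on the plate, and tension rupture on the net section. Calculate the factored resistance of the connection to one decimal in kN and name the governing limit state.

188.3 kN (net-section rupture governs)

Bolt shear: A_b = π(16)²/4 = 201.06 mm². φR_n = 0.75 × 469 × 201.06 × 9 × 1 = 636.5 kN.
Bearing (6 mm plate, F_u = 450 MPa): end bolts L_c = 36 − 18/2 = 27, R_n = min(1.2×27×6×450, 2.4×16×6×450) = 87.48 kN/bolt; interior L_c = 61 − 18 = 43, R_n = 103.68 kN/bolt. φR_n = 0.75 × (3×87.48 + 6×103.68) = 663.4 kN.
Tension rupture (net): A_n = (153 − 3×20)×6 = 558 mm² (U = 1.0, A_e = A_n). φR_n = 0.75 × 450 × 558 = 188.3 kN.
Governing: min(636.5, 663.4, 188.3) = 188.3 kN → net-section rupture.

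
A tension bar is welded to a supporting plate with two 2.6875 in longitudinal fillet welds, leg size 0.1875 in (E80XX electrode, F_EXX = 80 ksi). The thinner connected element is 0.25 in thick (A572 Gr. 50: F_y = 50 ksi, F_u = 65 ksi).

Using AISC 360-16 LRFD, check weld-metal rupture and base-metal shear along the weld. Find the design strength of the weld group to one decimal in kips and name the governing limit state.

Weld metal: throat = 0.707×0.1875 = 0.13256 in, L = 2×2.6875 = 5.375 in. φR_n = 0.75 × 0.6 × 80 × 0.13256 × 5.375 = 25.7 kips.
Base metal shear (0.25 in plate): yield φR_n = 1.0×0.6×50×0.25×5.375 = 40.3 kips; rupture φR_n = 0.75×0.6×65×0.25×5.375 = 39.3 kips; take 39.3 kips (rupture).
Governing: min(25.7, 39.3) = 25.7 kips → weld metal.

25.7 kips (weld metal governs)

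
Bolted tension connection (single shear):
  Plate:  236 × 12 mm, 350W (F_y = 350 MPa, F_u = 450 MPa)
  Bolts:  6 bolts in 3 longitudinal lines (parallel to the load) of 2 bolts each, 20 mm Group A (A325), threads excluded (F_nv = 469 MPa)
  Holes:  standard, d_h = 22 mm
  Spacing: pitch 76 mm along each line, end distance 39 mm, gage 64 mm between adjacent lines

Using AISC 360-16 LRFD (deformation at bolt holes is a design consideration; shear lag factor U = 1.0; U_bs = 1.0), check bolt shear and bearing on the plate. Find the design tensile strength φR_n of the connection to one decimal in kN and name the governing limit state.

663.0 kN (bolt shear governs)

Bolt shear: A_b = π(20)²/4 = 314.16 mm². φR_n = 0.75 × 469 × 314.16 × 6 × 1 = 663.0 kN.
Bearing (12 mm plate, F_u = 450 MPa): end bolts L_c = 39 − 22/2 = 28, R_n = min(1.2×28×12×450, 2.4×20×12×450) = 181.44 kN/bolt; interior L_c = 76 − 22 = 54, R_n = 259.2 kN/bolt. φR_n = 0.75 × (3×181.44 + 3×259.2) = 991.4 kN.
Governing: min(663.0, 991.4) = 663.0 kN → bolt shear.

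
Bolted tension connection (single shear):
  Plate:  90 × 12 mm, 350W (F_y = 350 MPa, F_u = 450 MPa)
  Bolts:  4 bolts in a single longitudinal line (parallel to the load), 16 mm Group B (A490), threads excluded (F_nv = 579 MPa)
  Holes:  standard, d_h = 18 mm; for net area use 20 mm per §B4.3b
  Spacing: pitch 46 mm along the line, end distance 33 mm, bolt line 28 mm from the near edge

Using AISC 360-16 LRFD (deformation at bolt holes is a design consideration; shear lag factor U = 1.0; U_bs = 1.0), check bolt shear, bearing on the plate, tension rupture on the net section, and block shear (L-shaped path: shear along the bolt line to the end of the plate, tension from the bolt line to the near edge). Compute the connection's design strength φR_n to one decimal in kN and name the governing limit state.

Bolt shear: A_b = π(16)²/4 = 201.06 mm². φR_n = 0.75 × 579 × 201.06 × 4 × 1 = 349.2 kN.
Bearing (12 mm plate, F_u = 450 MPa): end bolts L_c = 33 − 18/2 = 24, R_n = min(1.2×24×12×450, 2.4×16×12×450) = 155.52 kN/bolt; interior L_c = 46 − 18 = 28, R_n = 181.44 kN/bolt. φR_n = 0.75 × (1×155.52 + 3×181.44) = 524.9 kN.
Tension rupture (net): A_n = (90 − 1×20)×12 = 840 mm² (U = 1.0, A_e = A_n). φR_n = 0.75 × 450 × 840 = 283.5 kN.
Block shear: shear path 1×[33+3×46] = 1×171 mm, A_gv = 2052, A_nv = 1×(171 − 3.5×20)×12 = 1212 mm²; tension to near edge: (28 − 0.5×20)×12 = 216 mm². R_n = min(0.6×450×1212, 0.6×350×2052) + 1.0×450×216 = min(327.24, 430.92) + 97.2 = 424.44 kN. φR_n = 0.75 × 424.44 = 318.3 kN.
Governing: min(349.2, 524.9, 283.5, 318.3) = 283.5 kN → net-section rupture.

283.5 kN (net-section rupture governs)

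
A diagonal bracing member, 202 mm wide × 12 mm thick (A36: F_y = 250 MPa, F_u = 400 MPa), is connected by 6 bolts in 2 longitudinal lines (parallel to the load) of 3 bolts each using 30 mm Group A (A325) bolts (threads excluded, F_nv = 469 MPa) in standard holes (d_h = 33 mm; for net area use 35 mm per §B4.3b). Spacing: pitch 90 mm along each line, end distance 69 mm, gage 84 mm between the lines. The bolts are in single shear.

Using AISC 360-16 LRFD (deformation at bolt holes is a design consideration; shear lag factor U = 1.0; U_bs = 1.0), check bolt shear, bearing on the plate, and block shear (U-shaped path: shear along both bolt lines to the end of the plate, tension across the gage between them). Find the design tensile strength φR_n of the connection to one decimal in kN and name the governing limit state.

848.7 kN (block shear governs)

Bolt shear: A_b = π(30)²/4 = 706.86 mm². φR_n = 0.75 × 469 × 706.86 × 6 × 1 = 1491.8 kN.
Bearing (12 mm plate, F_u = 400 MPa): end bolts L_c = 69 − 33/2 = 52.5, R_n = min(1.2×52.5×12×400, 2.4×30×12×400) = 302.4 kN/bolt; interior L_c = 90 − 33 = 57, R_n = 328.32 kN/bolt. φR_n = 0.75 × (2×302.4 + 4×328.32) = 1438.6 kN.
Block shear: shear path 2×[69+2×90] = 2×249 mm, A_gv = 5976, A_nv = 2×(249 − 2.5×35)×12 = 3876 mm²; tension across gage: (84 − 1×35)×12 = 588 mm². R_n = min(0.6×400×3876, 0.6×250×5976) + 1.0×400×588 = min(930.24, 896.4) + 235.2 = 1131.6 kN. φR_n = 0.75 × 1131.6 = 848.7 kN.
Governing: min(1491.8, 1438.6, 848.7) = 848.7 kN → block shear.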